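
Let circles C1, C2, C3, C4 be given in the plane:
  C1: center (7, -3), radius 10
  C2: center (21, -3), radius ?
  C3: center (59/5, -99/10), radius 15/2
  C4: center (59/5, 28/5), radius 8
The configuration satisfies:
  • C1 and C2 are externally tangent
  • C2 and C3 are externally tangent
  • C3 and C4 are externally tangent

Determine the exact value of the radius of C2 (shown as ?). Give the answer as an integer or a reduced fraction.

4

1. [ext C1·C2]  r_C2² + 20r_C2 − 96 = 0  ⇒  r_C2 = 4 (r>0 drops 1)
2. [ext C2·C3]  r_C2² + 15r_C2 − 76 = 0  ⇒  r_C2 = 4 (r>0 drops 1)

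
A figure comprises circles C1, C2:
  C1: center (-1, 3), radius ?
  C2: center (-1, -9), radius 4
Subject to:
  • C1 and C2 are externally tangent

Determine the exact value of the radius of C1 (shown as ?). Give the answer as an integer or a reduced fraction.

8

1. [ext C1·C2]  r_C1² + 8r_C1 − 128 = 0  ⇒  r_C1 = 8 (r>0 drops 1)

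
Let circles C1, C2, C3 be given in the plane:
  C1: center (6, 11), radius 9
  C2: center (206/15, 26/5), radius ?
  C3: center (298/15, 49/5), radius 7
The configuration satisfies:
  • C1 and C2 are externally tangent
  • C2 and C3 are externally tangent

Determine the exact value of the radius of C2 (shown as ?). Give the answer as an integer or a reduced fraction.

2/3

1. [ext C1·C2]  r_C2² + 18r_C2 − 112/9 = 0  ⇒  r_C2 = 2/3 (r>0 drops 1)
2. [ext C2·C3]  r_C2² + 14r_C2 − 88/9 = 0  ⇒  r_C2 = 2/3 (r>0 drops 1)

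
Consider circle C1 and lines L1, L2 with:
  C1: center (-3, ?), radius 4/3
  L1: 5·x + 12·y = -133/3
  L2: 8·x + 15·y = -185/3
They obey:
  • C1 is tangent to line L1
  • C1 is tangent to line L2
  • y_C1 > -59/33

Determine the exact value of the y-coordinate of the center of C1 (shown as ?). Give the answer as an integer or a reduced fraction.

1. [C1‖L1]  y_C1² + (44/9)y_C1 + 35/9 = 0  ⇒  y_C1 = -35/9 or -1
2. [C1‖L2]  y_C1² + (226/45)y_C1 + 181/45 = 0  ⇒  y_C1 = -181/45 or -1

-1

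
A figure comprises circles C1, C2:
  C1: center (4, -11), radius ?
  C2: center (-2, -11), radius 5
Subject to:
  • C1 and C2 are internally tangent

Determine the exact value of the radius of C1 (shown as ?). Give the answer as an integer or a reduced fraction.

1. [int C1,C2]  r_C1² − 10r_C1 − 11 = 0  ⇒  r_C1 = 11 (r>0 drops 1)

11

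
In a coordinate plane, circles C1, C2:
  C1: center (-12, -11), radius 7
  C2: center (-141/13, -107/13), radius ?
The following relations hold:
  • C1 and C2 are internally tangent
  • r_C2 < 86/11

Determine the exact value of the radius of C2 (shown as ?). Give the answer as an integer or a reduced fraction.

1. [int C1,C2]  r_C2² − 14r_C2 + 40 = 0  ⇒  r_C2 = 4 or 10
2. given r_C2 < 86/11: keep 4

4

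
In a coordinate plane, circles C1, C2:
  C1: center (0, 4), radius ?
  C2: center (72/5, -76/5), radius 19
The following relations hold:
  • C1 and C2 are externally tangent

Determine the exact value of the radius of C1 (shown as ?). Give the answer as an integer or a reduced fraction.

1. [ext C1·C2]  r_C1² + 38r_C1 − 215 = 0  ⇒  r_C1 = 5 (r>0 drops 1)

5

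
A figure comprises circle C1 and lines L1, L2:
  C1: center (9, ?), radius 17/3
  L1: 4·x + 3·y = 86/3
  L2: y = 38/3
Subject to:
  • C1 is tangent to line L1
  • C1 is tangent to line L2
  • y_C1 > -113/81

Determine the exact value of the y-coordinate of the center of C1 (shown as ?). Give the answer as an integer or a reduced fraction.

7

1. [C1‖L1]  y_C1² + (44/9)y_C1 − 749/9 = 0  ⇒  y_C1 = -107/9 or 7
2. [C1‖L2]  y_C1² − (76/3)y_C1 + 385/3 = 0  ⇒  y_C1 = 7 or 55/3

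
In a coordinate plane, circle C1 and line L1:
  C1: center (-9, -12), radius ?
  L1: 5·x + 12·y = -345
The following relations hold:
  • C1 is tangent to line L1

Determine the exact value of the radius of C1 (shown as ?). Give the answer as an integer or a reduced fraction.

1. [C1‖L1]  r_C1² − 144 = 0  ⇒  r_C1 = 12 (r>0 drops 1)

12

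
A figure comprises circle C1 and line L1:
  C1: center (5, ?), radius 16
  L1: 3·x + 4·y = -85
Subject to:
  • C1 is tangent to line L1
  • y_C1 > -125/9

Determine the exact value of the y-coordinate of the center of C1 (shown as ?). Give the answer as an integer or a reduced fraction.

1. [C1‖L1]  y_C1² + 50y_C1 + 225 = 0  ⇒  y_C1 = -45 or -5
2. given y_C1 > -125/9: keep -5

-5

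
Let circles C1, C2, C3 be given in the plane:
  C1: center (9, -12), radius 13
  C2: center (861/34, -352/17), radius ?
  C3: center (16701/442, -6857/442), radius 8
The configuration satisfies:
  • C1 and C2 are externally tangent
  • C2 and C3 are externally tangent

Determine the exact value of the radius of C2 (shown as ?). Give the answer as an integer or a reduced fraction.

11/2

1. [ext C1·C2]  r_C2² + 26r_C2 − 693/4 = 0  ⇒  r_C2 = 11/2 (r>0 drops 1)
2. [ext C2·C3]  r_C2² + 16r_C2 − 473/4 = 0  ⇒  r_C2 = 11/2 (r>0 drops 1)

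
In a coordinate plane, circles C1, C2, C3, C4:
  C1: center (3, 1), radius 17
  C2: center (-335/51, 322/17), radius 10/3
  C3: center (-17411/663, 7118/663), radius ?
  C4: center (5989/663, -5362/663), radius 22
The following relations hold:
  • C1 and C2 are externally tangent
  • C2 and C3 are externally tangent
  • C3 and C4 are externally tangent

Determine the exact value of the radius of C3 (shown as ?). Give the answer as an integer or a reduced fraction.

18

1. [ext C2·C3]  r_C3² + (20/3)r_C3 − 444 = 0  ⇒  r_C3 = 18 (r>0 drops 1)
2. [ext C3·C4]  r_C3² + 44r_C3 − 1116 = 0  ⇒  r_C3 = 18 (r>0 drops 1)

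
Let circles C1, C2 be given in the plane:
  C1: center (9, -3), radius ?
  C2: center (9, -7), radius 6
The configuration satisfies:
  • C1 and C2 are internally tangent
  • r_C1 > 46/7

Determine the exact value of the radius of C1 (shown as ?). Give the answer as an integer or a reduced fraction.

10

1. [int C1,C2]  r_C1² − 12r_C1 + 20 = 0  ⇒  r_C1 = 2 or 10
2. given r_C1 > 46/7: keep 10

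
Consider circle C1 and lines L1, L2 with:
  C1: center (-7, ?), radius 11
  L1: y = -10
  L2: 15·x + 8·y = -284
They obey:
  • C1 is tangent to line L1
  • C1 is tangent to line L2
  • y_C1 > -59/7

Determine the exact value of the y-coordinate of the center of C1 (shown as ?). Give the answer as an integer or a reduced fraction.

1

1. [C1‖L1]  y_C1² + 20y_C1 − 21 = 0  ⇒  y_C1 = -21 or 1
2. [C1‖L2]  y_C1² + (179/4)y_C1 − 183/4 = 0  ⇒  y_C1 = -183/4 or 1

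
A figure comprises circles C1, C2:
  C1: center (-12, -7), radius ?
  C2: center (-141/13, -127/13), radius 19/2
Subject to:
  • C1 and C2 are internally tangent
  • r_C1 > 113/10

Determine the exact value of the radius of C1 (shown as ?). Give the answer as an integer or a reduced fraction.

25/2

1. [int C1,C2]  r_C1² − 19r_C1 + 325/4 = 0  ⇒  r_C1 = 13/2 or 25/2
2. given r_C1 > 113/10: keep 25/2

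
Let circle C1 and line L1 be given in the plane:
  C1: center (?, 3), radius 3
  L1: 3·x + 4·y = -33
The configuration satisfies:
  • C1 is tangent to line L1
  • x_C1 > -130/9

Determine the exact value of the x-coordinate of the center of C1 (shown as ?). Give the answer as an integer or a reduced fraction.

-10

1. [C1‖L1]  x_C1² + 30x_C1 + 200 = 0  ⇒  x_C1 = -20 or -10
2. given x_C1 > -130/9: keep -10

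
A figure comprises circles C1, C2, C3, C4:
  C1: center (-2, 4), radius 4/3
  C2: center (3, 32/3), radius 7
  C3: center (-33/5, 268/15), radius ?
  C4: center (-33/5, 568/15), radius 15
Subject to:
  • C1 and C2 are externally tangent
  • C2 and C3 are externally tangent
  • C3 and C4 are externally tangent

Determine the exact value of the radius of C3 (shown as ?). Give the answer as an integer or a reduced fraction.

5

1. [ext C2·C3]  r_C3² + 14r_C3 − 95 = 0  ⇒  r_C3 = 5 (r>0 drops 1)
2. [ext C3·C4]  r_C3² + 30r_C3 − 175 = 0  ⇒  r_C3 = 5 (r>0 drops 1)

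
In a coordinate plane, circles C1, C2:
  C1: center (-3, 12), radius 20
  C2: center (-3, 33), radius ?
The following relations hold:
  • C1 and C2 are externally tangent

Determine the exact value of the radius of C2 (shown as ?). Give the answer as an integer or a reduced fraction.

1. [ext C1·C2]  r_C2² + 40r_C2 − 41 = 0  ⇒  r_C2 = 1 (r>0 drops 1)

1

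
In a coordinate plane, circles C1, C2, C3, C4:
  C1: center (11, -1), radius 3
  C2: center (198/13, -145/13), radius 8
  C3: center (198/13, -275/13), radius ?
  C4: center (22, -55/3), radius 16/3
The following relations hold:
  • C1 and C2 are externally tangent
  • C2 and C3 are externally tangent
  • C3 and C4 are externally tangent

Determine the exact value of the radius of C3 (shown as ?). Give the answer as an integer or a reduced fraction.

1. [ext C2·C3]  r_C3² + 16r_C3 − 36 = 0  ⇒  r_C3 = 2 (r>0 drops 1)
2. [ext C3·C4]  r_C3² + (32/3)r_C3 − 76/3 = 0  ⇒  r_C3 = 2 (r>0 drops 1)

2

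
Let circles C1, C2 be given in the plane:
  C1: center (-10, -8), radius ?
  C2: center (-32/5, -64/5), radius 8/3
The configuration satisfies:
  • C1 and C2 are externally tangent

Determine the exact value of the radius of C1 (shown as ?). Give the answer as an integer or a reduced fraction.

10/3

1. [ext C1·C2]  r_C1² + (16/3)r_C1 − 260/9 = 0  ⇒  r_C1 = 10/3 (r>0 drops 1)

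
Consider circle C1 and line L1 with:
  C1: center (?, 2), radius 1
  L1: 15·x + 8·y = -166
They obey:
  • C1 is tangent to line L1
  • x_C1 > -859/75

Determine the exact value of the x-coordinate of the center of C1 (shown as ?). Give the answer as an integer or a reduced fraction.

-11

1. [C1‖L1]  x_C1² + (364/15)x_C1 + 2189/15 = 0  ⇒  x_C1 = -199/15 or -11
2. given x_C1 > -859/75: keep -11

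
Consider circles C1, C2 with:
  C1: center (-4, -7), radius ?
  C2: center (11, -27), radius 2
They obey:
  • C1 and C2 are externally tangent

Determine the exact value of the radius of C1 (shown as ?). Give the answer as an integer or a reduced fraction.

23

1. [ext C1·C2]  r_C1² + 4r_C1 − 621 = 0  ⇒  r_C1 = 23 (r>0 drops 1)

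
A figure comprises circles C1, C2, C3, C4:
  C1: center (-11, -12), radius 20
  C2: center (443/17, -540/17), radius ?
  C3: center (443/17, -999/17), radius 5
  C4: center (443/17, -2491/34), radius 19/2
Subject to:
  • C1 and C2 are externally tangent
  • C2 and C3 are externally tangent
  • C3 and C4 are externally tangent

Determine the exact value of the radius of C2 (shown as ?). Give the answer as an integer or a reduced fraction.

22

1. [ext C1·C2]  r_C2² + 40r_C2 − 1364 = 0  ⇒  r_C2 = 22 (r>0 drops 1)
2. [ext C2·C3]  r_C2² + 10r_C2 − 704 = 0  ⇒  r_C2 = 22 (r>0 drops 1)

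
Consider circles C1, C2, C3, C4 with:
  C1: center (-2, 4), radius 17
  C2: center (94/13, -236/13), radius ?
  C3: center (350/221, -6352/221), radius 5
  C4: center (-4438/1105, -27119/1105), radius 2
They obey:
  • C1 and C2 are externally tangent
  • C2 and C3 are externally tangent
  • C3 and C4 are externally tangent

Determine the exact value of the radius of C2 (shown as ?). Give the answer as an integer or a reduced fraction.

1. [ext C1·C2]  r_C2² + 34r_C2 − 287 = 0  ⇒  r_C2 = 7 (r>0 drops 1)
2. [ext C2·C3]  r_C2² + 10r_C2 − 119 = 0  ⇒  r_C2 = 7 (r>0 drops 1)

7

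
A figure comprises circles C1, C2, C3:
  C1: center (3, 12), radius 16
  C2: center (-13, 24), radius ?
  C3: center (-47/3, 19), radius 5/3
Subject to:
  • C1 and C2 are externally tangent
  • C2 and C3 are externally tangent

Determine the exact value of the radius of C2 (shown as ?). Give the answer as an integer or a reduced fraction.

1. [ext C1·C2]  r_C2² + 32r_C2 − 144 = 0  ⇒  r_C2 = 4 (r>0 drops 1)
2. [ext C2·C3]  r_C2² + (10/3)r_C2 − 88/3 = 0  ⇒  r_C2 = 4 (r>0 drops 1)

4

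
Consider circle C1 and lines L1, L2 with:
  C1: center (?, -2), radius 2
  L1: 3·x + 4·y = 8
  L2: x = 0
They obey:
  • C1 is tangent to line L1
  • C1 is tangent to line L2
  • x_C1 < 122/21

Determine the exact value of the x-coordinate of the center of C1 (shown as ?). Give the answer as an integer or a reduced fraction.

2

1. [C1‖L1]  x_C1² − (32/3)x_C1 + 52/3 = 0  ⇒  x_C1 = 2 or 26/3
2. [C1‖L2]  x_C1² − 4 = 0  ⇒  x_C1 = -2 or 2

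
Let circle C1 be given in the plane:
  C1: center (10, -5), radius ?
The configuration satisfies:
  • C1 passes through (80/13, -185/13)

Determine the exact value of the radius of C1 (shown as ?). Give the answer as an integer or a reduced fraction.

10

1. [C1∋P]  r_C1² − 100 = 0  ⇒  r_C1 = 10 (r>0 drops 1)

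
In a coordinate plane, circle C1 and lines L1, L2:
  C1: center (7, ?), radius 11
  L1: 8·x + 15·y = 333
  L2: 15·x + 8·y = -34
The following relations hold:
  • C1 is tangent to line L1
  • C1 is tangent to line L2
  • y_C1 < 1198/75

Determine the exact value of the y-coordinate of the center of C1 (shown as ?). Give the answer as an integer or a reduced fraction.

1. [C1‖L1]  y_C1² − (554/15)y_C1 + 928/5 = 0  ⇒  y_C1 = 6 or 464/15
2. [C1‖L2]  y_C1² + (139/4)y_C1 − 489/2 = 0  ⇒  y_C1 = -163/4 or 6

6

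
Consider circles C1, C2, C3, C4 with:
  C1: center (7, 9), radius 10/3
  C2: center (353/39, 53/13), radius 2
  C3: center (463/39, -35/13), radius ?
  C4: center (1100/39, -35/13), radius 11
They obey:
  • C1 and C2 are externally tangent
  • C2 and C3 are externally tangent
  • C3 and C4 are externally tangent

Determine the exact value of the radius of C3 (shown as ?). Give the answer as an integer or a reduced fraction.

16/3

1. [ext C2·C3]  r_C3² + 4r_C3 − 448/9 = 0  ⇒  r_C3 = 16/3 (r>0 drops 1)
2. [ext C3·C4]  r_C3² + 22r_C3 − 1312/9 = 0  ⇒  r_C3 = 16/3 (r>0 drops 1)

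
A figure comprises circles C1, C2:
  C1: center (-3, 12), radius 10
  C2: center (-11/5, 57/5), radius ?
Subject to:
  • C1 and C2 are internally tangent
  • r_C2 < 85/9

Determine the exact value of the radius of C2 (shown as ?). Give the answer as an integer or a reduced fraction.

9

1. [int C1,C2]  r_C2² − 20r_C2 + 99 = 0  ⇒  r_C2 = 9 or 11
2. given r_C2 < 85/9: keep 9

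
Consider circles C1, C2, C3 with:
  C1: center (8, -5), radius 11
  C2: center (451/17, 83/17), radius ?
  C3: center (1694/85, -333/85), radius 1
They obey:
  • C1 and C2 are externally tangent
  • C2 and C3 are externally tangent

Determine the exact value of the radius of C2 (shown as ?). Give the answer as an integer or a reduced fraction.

10

1. [ext C1·C2]  r_C2² + 22r_C2 − 320 = 0  ⇒  r_C2 = 10 (r>0 drops 1)
2. [ext C2·C3]  r_C2² + 2r_C2 − 120 = 0  ⇒  r_C2 = 10 (r>0 drops 1)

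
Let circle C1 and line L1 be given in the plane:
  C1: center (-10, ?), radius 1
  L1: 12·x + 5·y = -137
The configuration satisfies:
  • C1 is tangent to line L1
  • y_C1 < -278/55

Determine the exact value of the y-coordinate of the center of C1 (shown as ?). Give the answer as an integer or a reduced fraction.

1. [C1‖L1]  y_C1² + (34/5)y_C1 + 24/5 = 0  ⇒  y_C1 = -6 or -4/5
2. given y_C1 < -278/55: keep -6

-6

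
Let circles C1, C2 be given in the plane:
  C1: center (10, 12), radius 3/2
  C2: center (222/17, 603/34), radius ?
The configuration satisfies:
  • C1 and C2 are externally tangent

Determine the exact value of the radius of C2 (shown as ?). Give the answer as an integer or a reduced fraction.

1. [ext C1·C2]  r_C2² + 3r_C2 − 40 = 0  ⇒  r_C2 = 5 (r>0 drops 1)

5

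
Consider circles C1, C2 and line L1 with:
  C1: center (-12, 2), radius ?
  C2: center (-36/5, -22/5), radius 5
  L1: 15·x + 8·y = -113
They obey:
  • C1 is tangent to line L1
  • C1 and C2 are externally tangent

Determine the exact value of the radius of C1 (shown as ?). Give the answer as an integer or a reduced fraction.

3

1. [C1‖L1]  r_C1² − 9 = 0  ⇒  r_C1 = 3 (r>0 drops 1)
2. [ext C1·C2]  r_C1² + 10r_C1 − 39 = 0  ⇒  r_C1 = 3 (r>0 drops 1)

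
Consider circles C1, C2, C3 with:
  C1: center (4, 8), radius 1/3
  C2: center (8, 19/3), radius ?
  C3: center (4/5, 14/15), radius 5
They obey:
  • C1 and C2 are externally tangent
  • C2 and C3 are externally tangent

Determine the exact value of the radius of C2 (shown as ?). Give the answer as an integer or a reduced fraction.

4

1. [ext C1·C2]  r_C2² + (2/3)r_C2 − 56/3 = 0  ⇒  r_C2 = 4 (r>0 drops 1)
2. [ext C2·C3]  r_C2² + 10r_C2 − 56 = 0  ⇒  r_C2 = 4 (r>0 drops 1)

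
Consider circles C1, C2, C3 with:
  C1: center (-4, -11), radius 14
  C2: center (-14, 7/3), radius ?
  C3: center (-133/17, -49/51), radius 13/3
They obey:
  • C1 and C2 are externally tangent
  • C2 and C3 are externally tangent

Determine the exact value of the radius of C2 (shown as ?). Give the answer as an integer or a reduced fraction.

1. [ext C1·C2]  r_C2² + 28r_C2 − 736/9 = 0  ⇒  r_C2 = 8/3 (r>0 drops 1)
2. [ext C2·C3]  r_C2² + (26/3)r_C2 − 272/9 = 0  ⇒  r_C2 = 8/3 (r>0 drops 1)

8/3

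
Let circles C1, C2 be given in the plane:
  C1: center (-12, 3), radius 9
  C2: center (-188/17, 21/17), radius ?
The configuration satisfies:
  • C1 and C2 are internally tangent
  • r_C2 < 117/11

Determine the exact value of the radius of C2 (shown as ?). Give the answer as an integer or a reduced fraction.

7

1. [int C1,C2]  r_C2² − 18r_C2 + 77 = 0  ⇒  r_C2 = 7 or 11
2. given r_C2 < 117/11: keep 7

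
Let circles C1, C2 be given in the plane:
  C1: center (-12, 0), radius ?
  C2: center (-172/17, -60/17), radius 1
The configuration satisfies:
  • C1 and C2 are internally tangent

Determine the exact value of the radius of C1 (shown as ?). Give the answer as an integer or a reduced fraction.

1. [int C1,C2]  r_C1² − 2r_C1 − 15 = 0  ⇒  r_C1 = 5 (r>0 drops 1)

5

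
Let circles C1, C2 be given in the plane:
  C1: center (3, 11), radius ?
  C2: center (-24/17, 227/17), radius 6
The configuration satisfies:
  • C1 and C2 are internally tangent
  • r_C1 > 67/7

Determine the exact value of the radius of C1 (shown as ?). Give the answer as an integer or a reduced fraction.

1. [int C1,C2]  r_C1² − 12r_C1 + 11 = 0  ⇒  r_C1 = 1 or 11
2. given r_C1 > 67/7: keep 11

11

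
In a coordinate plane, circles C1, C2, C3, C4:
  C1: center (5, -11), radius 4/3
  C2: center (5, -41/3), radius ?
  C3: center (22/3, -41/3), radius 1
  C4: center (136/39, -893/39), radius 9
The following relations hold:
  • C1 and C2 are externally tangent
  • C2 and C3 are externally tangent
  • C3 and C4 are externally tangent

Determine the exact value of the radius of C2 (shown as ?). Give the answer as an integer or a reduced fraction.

4/3

1. [ext C1·C2]  r_C2² + (8/3)r_C2 − 16/3 = 0  ⇒  r_C2 = 4/3 (r>0 drops 1)
2. [ext C2·C3]  r_C2² + 2r_C2 − 40/9 = 0  ⇒  r_C2 = 4/3 (r>0 drops 1)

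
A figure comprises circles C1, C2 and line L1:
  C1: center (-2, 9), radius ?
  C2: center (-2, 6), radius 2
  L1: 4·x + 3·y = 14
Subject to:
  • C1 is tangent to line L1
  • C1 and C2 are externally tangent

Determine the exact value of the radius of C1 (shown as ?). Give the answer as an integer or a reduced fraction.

1. [C1‖L1]  r_C1² − 1 = 0  ⇒  r_C1 = 1 (r>0 drops 1)
2. [ext C1·C2]  r_C1² + 4r_C1 − 5 = 0  ⇒  r_C1 = 1 (r>0 drops 1)

1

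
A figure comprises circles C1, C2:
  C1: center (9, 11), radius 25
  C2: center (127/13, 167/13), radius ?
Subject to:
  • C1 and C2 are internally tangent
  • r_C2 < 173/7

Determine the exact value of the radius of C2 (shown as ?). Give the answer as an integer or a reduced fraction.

23

1. [int C1,C2]  r_C2² − 50r_C2 + 621 = 0  ⇒  r_C2 = 23 or 27
2. given r_C2 < 173/7: keep 23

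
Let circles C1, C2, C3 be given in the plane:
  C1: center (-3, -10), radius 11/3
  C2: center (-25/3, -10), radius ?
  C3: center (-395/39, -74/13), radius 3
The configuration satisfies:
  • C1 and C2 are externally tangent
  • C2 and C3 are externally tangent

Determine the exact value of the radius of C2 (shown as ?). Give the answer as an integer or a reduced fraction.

5/3

1. [ext C1·C2]  r_C2² + (22/3)r_C2 − 15 = 0  ⇒  r_C2 = 5/3 (r>0 drops 1)
2. [ext C2·C3]  r_C2² + 6r_C2 − 115/9 = 0  ⇒  r_C2 = 5/3 (r>0 drops 1)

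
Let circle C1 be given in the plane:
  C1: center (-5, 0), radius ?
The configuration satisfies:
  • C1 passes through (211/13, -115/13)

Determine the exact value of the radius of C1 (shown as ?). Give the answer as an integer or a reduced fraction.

1. [C1∋P]  r_C1² − 529 = 0  ⇒  r_C1 = 23 (r>0 drops 1)

23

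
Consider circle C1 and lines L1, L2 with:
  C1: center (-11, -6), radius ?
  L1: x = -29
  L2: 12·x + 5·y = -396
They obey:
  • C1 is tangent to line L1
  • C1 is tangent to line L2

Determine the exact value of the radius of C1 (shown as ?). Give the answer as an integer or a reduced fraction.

1. [C1‖L1]  r_C1² − 324 = 0  ⇒  r_C1 = 18 (r>0 drops 1)
2. [C1‖L2]  r_C1² − 324 = 0  ⇒  r_C1 = 18 (r>0 drops 1)

18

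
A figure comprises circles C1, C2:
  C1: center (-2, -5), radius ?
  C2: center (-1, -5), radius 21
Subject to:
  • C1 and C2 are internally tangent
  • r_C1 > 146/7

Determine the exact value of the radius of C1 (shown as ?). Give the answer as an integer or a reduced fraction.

22

1. [int C1,C2]  r_C1² − 42r_C1 + 440 = 0  ⇒  r_C1 = 20 or 22
2. given r_C1 > 146/7: keep 22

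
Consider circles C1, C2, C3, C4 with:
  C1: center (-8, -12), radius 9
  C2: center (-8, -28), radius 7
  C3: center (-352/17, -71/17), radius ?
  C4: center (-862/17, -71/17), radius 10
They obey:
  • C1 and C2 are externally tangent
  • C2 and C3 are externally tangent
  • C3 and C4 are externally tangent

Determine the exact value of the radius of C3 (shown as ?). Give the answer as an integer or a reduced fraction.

1. [ext C2·C3]  r_C3² + 14r_C3 − 680 = 0  ⇒  r_C3 = 20 (r>0 drops 1)
2. [ext C3·C4]  r_C3² + 20r_C3 − 800 = 0  ⇒  r_C3 = 20 (r>0 drops 1)

20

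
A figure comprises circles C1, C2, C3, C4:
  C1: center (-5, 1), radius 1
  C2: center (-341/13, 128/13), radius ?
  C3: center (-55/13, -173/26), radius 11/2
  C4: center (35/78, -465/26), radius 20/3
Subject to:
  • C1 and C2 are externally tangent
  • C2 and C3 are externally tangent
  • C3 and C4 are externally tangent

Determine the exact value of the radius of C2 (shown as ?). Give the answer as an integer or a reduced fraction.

1. [ext C1·C2]  r_C2² + 2r_C2 − 528 = 0  ⇒  r_C2 = 22 (r>0 drops 1)
2. [ext C2·C3]  r_C2² + 11r_C2 − 726 = 0  ⇒  r_C2 = 22 (r>0 drops 1)

22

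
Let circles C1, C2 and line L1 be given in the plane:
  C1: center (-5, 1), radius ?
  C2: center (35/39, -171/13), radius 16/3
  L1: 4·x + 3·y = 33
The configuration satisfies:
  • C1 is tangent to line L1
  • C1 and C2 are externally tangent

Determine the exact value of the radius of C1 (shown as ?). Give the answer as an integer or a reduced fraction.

1. [C1‖L1]  r_C1² − 100 = 0  ⇒  r_C1 = 10 (r>0 drops 1)
2. [ext C1·C2]  r_C1² + (32/3)r_C1 − 620/3 = 0  ⇒  r_C1 = 10 (r>0 drops 1)

10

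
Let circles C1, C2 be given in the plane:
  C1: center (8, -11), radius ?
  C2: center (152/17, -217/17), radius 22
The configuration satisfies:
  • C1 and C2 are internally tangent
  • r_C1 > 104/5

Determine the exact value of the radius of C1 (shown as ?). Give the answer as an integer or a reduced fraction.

24

1. [int C1,C2]  r_C1² − 44r_C1 + 480 = 0  ⇒  r_C1 = 20 or 24
2. given r_C1 > 104/5: keep 24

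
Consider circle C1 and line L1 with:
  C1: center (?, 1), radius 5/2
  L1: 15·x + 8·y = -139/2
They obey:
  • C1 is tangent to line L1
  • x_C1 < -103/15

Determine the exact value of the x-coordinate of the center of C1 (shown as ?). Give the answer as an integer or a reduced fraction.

-8

1. [C1‖L1]  x_C1² + (31/3)x_C1 + 56/3 = 0  ⇒  x_C1 = -8 or -7/3
2. given x_C1 < -103/15: keep -8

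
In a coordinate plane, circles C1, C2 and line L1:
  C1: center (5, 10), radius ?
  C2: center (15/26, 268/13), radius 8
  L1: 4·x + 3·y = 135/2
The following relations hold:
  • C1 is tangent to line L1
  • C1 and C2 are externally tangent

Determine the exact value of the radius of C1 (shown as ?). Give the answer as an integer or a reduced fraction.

7/2

1. [C1‖L1]  r_C1² − 49/4 = 0  ⇒  r_C1 = 7/2 (r>0 drops 1)
2. [ext C1·C2]  r_C1² + 16r_C1 − 273/4 = 0  ⇒  r_C1 = 7/2 (r>0 drops 1)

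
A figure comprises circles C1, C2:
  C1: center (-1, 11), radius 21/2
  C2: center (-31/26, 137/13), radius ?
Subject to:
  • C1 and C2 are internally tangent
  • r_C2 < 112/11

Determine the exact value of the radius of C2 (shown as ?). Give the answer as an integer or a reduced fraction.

10

1. [int C1,C2]  r_C2² − 21r_C2 + 110 = 0  ⇒  r_C2 = 10 or 11
2. given r_C2 < 112/11: keep 10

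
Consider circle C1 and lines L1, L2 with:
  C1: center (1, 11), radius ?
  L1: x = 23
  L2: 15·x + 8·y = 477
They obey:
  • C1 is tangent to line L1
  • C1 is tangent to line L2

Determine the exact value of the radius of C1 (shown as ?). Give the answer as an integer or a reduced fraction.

22

1. [C1‖L1]  r_C1² − 484 = 0  ⇒  r_C1 = 22 (r>0 drops 1)
2. [C1‖L2]  r_C1² − 484 = 0  ⇒  r_C1 = 22 (r>0 drops 1)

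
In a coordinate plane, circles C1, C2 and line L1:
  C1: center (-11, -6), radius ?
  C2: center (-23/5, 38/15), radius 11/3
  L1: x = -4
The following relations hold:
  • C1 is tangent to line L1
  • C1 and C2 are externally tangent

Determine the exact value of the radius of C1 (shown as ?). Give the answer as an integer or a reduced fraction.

1. [C1‖L1]  r_C1² − 49 = 0  ⇒  r_C1 = 7 (r>0 drops 1)
2. [ext C1·C2]  r_C1² + (22/3)r_C1 − 301/3 = 0  ⇒  r_C1 = 7 (r>0 drops 1)

7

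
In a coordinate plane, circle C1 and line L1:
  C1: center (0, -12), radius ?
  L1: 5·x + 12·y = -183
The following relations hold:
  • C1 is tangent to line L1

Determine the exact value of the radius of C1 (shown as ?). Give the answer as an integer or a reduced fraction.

1. [C1‖L1]  r_C1² − 9 = 0  ⇒  r_C1 = 3 (r>0 drops 1)

3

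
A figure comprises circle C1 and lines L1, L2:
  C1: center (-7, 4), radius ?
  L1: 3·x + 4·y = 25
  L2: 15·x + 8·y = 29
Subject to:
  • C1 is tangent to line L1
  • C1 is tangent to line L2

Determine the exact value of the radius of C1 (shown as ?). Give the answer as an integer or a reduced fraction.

1. [C1‖L1]  r_C1² − 36 = 0  ⇒  r_C1 = 6 (r>0 drops 1)
2. [C1‖L2]  r_C1² − 36 = 0  ⇒  r_C1 = 6 (r>0 drops 1)

6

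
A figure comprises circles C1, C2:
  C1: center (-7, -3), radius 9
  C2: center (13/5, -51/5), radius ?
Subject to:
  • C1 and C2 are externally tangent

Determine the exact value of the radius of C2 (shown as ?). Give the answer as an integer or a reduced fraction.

1. [ext C1·C2]  r_C2² + 18r_C2 − 63 = 0  ⇒  r_C2 = 3 (r>0 drops 1)

3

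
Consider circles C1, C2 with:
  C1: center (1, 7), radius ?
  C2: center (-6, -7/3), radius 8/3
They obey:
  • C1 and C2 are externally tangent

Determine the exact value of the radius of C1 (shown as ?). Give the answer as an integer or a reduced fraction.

1. [ext C1·C2]  r_C1² + (16/3)r_C1 − 129 = 0  ⇒  r_C1 = 9 (r>0 drops 1)

9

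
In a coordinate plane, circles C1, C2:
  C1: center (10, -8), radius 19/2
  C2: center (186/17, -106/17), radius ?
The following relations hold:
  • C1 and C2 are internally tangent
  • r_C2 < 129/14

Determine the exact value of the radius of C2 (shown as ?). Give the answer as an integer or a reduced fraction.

1. [int C1,C2]  r_C2² − 19r_C2 + 345/4 = 0  ⇒  r_C2 = 15/2 or 23/2
2. given r_C2 < 129/14: keep 15/2

15/2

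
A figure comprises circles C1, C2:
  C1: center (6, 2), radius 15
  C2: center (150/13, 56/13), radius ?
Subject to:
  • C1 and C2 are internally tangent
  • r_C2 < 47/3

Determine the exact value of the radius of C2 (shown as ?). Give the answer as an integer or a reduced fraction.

1. [int C1,C2]  r_C2² − 30r_C2 + 189 = 0  ⇒  r_C2 = 9 or 21
2. given r_C2 < 47/3: keep 9

9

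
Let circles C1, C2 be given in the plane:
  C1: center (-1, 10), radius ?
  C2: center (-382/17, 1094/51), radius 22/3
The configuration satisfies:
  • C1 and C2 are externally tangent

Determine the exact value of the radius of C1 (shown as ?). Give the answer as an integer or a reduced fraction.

1. [ext C1·C2]  r_C1² + (44/3)r_C1 − 1615/3 = 0  ⇒  r_C1 = 17 (r>0 drops 1)

17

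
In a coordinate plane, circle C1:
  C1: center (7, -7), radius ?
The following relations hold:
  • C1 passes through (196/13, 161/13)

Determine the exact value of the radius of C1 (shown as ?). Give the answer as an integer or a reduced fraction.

21

1. [C1∋P]  r_C1² − 441 = 0  ⇒  r_C1 = 21 (r>0 drops 1)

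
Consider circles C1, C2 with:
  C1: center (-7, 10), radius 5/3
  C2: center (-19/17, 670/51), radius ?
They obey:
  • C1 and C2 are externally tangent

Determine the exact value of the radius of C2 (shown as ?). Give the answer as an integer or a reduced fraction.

1. [ext C1·C2]  r_C2² + (10/3)r_C2 − 125/3 = 0  ⇒  r_C2 = 5 (r>0 drops 1)

5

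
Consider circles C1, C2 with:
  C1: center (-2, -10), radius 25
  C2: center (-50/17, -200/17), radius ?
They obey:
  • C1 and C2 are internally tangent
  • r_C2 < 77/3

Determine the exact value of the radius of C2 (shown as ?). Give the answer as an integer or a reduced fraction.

23

1. [int C1,C2]  r_C2² − 50r_C2 + 621 = 0  ⇒  r_C2 = 23 or 27
2. given r_C2 < 77/3: keep 23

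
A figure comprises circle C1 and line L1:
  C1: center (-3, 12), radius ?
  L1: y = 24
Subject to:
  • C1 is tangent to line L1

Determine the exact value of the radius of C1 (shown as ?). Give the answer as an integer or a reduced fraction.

1. [C1‖L1]  r_C1² − 144 = 0  ⇒  r_C1 = 12 (r>0 drops 1)

12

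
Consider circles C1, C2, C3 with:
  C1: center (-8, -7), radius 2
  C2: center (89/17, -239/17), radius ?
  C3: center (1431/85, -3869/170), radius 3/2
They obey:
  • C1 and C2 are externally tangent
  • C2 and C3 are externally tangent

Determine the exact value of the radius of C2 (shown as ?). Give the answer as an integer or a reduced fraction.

1. [ext C1·C2]  r_C2² + 4r_C2 − 221 = 0  ⇒  r_C2 = 13 (r>0 drops 1)
2. [ext C2·C3]  r_C2² + 3r_C2 − 208 = 0  ⇒  r_C2 = 13 (r>0 drops 1)

13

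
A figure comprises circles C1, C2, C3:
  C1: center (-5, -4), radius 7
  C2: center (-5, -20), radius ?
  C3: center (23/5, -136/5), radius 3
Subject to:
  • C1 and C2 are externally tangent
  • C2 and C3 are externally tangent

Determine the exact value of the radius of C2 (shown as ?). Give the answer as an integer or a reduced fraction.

9

1. [ext C1·C2]  r_C2² + 14r_C2 − 207 = 0  ⇒  r_C2 = 9 (r>0 drops 1)
2. [ext C2·C3]  r_C2² + 6r_C2 − 135 = 0  ⇒  r_C2 = 9 (r>0 drops 1)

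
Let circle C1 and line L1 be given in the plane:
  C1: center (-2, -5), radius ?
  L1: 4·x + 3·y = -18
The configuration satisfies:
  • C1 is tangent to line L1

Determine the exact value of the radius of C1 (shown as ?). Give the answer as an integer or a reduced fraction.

1. [C1‖L1]  r_C1² − 1 = 0  ⇒  r_C1 = 1 (r>0 drops 1)

1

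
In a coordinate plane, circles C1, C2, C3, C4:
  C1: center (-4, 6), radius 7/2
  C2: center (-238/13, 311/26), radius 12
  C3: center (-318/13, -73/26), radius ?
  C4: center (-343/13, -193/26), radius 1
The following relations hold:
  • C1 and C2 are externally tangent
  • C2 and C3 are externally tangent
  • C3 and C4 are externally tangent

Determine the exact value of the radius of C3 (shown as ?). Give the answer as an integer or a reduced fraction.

1. [ext C2·C3]  r_C3² + 24r_C3 − 112 = 0  ⇒  r_C3 = 4 (r>0 drops 1)
2. [ext C3·C4]  r_C3² + 2r_C3 − 24 = 0  ⇒  r_C3 = 4 (r>0 drops 1)

4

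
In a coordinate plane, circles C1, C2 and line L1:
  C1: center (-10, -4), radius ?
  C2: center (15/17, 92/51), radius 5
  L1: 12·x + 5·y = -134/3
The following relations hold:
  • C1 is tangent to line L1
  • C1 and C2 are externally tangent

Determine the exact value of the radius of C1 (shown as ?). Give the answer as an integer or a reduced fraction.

1. [C1‖L1]  r_C1² − 484/9 = 0  ⇒  r_C1 = 22/3 (r>0 drops 1)
2. [ext C1·C2]  r_C1² + 10r_C1 − 1144/9 = 0  ⇒  r_C1 = 22/3 (r>0 drops 1)

22/3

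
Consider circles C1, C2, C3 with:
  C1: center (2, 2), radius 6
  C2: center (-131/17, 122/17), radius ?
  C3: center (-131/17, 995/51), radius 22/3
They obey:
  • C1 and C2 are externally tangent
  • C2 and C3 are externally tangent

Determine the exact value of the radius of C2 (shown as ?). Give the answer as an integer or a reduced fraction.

5

1. [ext C1·C2]  r_C2² + 12r_C2 − 85 = 0  ⇒  r_C2 = 5 (r>0 drops 1)
2. [ext C2·C3]  r_C2² + (44/3)r_C2 − 295/3 = 0  ⇒  r_C2 = 5 (r>0 drops 1)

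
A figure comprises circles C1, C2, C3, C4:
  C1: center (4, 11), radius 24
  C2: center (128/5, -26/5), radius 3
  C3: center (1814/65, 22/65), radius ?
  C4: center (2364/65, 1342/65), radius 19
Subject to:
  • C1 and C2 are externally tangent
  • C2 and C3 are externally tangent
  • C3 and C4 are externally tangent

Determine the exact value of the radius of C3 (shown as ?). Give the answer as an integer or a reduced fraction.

3

1. [ext C2·C3]  r_C3² + 6r_C3 − 27 = 0  ⇒  r_C3 = 3 (r>0 drops 1)
2. [ext C3·C4]  r_C3² + 38r_C3 − 123 = 0  ⇒  r_C3 = 3 (r>0 drops 1)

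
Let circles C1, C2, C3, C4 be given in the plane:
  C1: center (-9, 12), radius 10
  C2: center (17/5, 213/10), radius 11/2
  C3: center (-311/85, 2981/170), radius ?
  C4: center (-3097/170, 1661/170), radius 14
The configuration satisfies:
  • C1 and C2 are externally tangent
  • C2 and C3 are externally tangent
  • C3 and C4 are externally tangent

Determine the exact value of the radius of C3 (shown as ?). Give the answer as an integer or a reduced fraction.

1. [ext C2·C3]  r_C3² + 11r_C3 − 135/4 = 0  ⇒  r_C3 = 5/2 (r>0 drops 1)
2. [ext C3·C4]  r_C3² + 28r_C3 − 305/4 = 0  ⇒  r_C3 = 5/2 (r>0 drops 1)

5/2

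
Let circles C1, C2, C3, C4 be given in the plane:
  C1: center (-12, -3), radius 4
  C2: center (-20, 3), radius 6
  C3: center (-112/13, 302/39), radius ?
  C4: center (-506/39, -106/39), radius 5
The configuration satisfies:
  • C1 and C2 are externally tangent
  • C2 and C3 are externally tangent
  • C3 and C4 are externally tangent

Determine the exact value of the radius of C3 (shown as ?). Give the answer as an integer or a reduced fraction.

19/3

1. [ext C2·C3]  r_C3² + 12r_C3 − 1045/9 = 0  ⇒  r_C3 = 19/3 (r>0 drops 1)
2. [ext C3·C4]  r_C3² + 10r_C3 − 931/9 = 0  ⇒  r_C3 = 19/3 (r>0 drops 1)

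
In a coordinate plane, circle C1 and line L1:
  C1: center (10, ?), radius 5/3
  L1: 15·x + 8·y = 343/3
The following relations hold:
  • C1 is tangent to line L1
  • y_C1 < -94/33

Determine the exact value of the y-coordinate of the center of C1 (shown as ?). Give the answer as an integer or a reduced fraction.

1. [C1‖L1]  y_C1² + (107/12)y_C1 + 22/3 = 0  ⇒  y_C1 = -8 or -11/12
2. given y_C1 < -94/33: keep -8

-8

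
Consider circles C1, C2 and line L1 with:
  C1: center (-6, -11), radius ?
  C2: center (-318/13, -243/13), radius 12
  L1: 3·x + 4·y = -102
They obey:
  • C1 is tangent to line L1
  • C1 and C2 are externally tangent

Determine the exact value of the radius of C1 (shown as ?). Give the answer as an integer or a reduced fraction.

8

1. [C1‖L1]  r_C1² − 64 = 0  ⇒  r_C1 = 8 (r>0 drops 1)
2. [ext C1·C2]  r_C1² + 24r_C1 − 256 = 0  ⇒  r_C1 = 8 (r>0 drops 1)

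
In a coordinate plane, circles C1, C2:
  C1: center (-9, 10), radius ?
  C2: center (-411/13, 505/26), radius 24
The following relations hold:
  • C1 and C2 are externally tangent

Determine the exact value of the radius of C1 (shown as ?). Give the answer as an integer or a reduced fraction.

1. [ext C1·C2]  r_C1² + 48r_C1 − 97/4 = 0  ⇒  r_C1 = 1/2 (r>0 drops 1)

1/2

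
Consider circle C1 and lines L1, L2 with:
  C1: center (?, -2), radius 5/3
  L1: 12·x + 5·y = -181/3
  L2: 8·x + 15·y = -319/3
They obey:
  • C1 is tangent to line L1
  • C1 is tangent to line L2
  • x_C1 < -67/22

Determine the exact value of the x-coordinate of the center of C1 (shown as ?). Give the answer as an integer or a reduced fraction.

-6

1. [C1‖L1]  x_C1² + (151/18)x_C1 + 43/3 = 0  ⇒  x_C1 = -6 or -43/18
2. [C1‖L2]  x_C1² + (229/12)x_C1 + 157/2 = 0  ⇒  x_C1 = -157/12 or -6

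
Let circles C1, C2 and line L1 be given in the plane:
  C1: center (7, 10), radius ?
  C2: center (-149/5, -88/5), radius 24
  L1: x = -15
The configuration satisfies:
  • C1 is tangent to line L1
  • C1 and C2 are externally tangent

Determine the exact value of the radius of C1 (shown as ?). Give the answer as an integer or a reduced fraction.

1. [C1‖L1]  r_C1² − 484 = 0  ⇒  r_C1 = 22 (r>0 drops 1)
2. [ext C1·C2]  r_C1² + 48r_C1 − 1540 = 0  ⇒  r_C1 = 22 (r>0 drops 1)

22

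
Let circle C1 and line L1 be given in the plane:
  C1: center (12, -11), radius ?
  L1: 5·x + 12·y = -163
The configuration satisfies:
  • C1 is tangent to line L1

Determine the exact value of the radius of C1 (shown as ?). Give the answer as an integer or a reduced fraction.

1. [C1‖L1]  r_C1² − 49 = 0  ⇒  r_C1 = 7 (r>0 drops 1)

7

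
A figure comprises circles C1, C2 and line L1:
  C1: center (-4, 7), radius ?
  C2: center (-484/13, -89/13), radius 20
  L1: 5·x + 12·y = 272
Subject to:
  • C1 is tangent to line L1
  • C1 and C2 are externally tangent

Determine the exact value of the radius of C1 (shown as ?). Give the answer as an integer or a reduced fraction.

1. [C1‖L1]  r_C1² − 256 = 0  ⇒  r_C1 = 16 (r>0 drops 1)
2. [ext C1·C2]  r_C1² + 40r_C1 − 896 = 0  ⇒  r_C1 = 16 (r>0 drops 1)

16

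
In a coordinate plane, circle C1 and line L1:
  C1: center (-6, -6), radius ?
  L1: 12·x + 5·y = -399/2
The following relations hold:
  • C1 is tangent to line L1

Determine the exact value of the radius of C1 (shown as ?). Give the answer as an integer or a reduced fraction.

15/2

1. [C1‖L1]  r_C1² − 225/4 = 0  ⇒  r_C1 = 15/2 (r>0 drops 1)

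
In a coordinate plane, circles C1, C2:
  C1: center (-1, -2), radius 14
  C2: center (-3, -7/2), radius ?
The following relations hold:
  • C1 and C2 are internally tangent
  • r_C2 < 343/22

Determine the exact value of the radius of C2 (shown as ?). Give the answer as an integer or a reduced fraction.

23/2

1. [int C1,C2]  r_C2² − 28r_C2 + 759/4 = 0  ⇒  r_C2 = 23/2 or 33/2
2. given r_C2 < 343/22: keep 23/2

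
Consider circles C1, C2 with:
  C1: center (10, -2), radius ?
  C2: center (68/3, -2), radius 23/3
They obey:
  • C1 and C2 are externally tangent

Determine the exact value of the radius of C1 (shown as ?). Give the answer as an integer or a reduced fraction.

5

1. [ext C1·C2]  r_C1² + (46/3)r_C1 − 305/3 = 0  ⇒  r_C1 = 5 (r>0 drops 1)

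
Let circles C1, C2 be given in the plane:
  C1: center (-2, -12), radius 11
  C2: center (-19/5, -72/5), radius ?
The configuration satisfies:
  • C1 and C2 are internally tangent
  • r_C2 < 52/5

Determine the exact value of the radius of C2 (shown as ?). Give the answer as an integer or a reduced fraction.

8

1. [int C1,C2]  r_C2² − 22r_C2 + 112 = 0  ⇒  r_C2 = 8 or 14
2. given r_C2 < 52/5: keep 8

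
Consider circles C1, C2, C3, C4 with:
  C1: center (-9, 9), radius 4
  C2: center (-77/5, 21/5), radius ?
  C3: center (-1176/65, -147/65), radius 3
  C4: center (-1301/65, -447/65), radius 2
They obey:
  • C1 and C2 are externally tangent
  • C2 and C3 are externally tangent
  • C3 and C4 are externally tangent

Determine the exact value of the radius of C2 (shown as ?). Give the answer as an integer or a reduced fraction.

4

1. [ext C1·C2]  r_C2² + 8r_C2 − 48 = 0  ⇒  r_C2 = 4 (r>0 drops 1)
2. [ext C2·C3]  r_C2² + 6r_C2 − 40 = 0  ⇒  r_C2 = 4 (r>0 drops 1)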